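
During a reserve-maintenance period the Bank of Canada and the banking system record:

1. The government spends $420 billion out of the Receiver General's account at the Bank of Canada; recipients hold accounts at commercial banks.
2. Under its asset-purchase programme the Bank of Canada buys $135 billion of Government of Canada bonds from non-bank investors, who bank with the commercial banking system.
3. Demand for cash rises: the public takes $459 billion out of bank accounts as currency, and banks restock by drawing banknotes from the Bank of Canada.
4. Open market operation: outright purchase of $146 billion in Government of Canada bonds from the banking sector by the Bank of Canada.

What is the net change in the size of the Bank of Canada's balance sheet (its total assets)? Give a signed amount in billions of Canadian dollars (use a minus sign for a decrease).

+$281 billion

Government spending $420 billion: only the composition of liabilities changes → 0.
Asset purchase (from non-banks) $135 billion: a Bank of Canada asset is acquired → +$135B.
Currency withdrawal $459 billion: only the composition of liabilities changes → 0.
OMO purchase (from banks) $146 billion: a Bank of Canada asset is acquired → +$146B.
Net: 0 + 135 + 0 + 146 = +$281 billion.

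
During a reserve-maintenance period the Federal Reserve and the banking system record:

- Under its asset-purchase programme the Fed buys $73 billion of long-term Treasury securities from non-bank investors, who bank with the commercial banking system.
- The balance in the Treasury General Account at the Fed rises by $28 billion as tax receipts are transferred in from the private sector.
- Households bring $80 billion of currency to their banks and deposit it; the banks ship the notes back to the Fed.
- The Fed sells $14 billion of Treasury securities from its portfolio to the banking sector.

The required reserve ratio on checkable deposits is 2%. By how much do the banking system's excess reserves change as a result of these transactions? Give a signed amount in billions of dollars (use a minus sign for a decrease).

+$108.5 billion

Asset purchase (from non-banks) $73 billion: reserves +$73B, deposits +$73B.
Government account inflow $28 billion: reserves −$28B, deposits −$28B.
Currency deposit $80 billion: reserves +$80B, deposits +$80B.
OMO sale (to banks) $14 billion: reserves −$14B, deposits 0.
Totals: Δreserves = +$111B, Δdeposits = +$125B.
Δrequired reserves = 2% × +$125B = +$2.5B.
Δexcess reserves = Δreserves − Δrequired = +$111B − (+$2.5B) = +$108.5 billion.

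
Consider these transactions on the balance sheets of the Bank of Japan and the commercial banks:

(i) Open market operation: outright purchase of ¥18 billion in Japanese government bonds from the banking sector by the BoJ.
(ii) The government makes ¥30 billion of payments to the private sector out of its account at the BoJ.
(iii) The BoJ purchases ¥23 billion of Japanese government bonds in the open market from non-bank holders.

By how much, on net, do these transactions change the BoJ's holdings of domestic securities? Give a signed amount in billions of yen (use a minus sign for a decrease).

BoJ balance sheet:
  Assets:      Securities +¥41B
  Liabilities: Bank reserves +¥71B, Government deposits −¥30B
Commercial banking system:
  Assets:      Reserves at CB +¥71B, Securities −¥18B
  Liabilities: Checkable deposits +¥53B
So the change in the BoJ's holdings of domestic securities is +¥41 billion.

+¥41 billion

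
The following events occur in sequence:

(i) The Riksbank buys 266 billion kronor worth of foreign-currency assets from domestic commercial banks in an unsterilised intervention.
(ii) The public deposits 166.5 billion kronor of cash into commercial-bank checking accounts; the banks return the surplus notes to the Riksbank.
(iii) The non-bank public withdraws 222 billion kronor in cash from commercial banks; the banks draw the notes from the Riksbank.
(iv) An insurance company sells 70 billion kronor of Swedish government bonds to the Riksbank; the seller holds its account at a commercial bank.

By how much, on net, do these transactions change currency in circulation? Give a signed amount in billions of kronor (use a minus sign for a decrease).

+55.5 billion

FX purchase 266 billion kronor: no currency enters or leaves circulation → 0.
Currency deposit 166.5 billion kronor: notes return to the central bank → −166.5B.
Currency withdrawal 222 billion kronor: notes leave the central bank → +222B.
Asset purchase (from non-banks) 70 billion kronor: no currency enters or leaves circulation → 0.
Net: 0 − 166.5 + 222 + 0 = +55.5 billion.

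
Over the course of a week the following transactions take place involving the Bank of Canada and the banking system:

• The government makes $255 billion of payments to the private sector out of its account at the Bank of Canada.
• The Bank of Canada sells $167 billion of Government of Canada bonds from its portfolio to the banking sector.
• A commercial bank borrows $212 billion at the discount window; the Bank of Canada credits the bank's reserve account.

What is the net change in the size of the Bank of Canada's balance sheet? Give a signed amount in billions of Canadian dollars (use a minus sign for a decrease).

Government spending $255 billion: only the composition of liabilities changes → 0.
OMO sale (to banks) $167 billion: a Bank of Canada asset is shed → −$167B.
Discount-window loan $212 billion: a Bank of Canada asset is acquired → +$212B.
Net: 0 − 167 + 212 = +$45 billion.

+$45 billion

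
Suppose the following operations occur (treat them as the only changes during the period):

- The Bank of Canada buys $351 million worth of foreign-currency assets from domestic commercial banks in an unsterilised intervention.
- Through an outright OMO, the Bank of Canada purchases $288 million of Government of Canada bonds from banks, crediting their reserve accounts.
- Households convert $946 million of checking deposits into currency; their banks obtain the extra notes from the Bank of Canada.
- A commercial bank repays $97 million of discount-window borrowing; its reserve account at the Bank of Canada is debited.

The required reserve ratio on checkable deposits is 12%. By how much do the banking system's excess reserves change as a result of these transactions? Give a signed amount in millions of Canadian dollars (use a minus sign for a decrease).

FX purchase $351 million: reserves +$351M, deposits 0.
OMO purchase (from banks) $288 million: reserves +$288M, deposits 0.
Currency withdrawal $946 million: reserves −$946M, deposits −$946M.
Discount-window repayment $97 million: reserves −$97M, deposits 0.
Totals: Δreserves = −$404M, Δdeposits = −$946M.
Δrequired reserves = 12% × −$946M = −$113.52M.
Δexcess reserves = Δreserves − Δrequired = −$404M − (−$113.52M) = -$290.48 million.

-$290.48 million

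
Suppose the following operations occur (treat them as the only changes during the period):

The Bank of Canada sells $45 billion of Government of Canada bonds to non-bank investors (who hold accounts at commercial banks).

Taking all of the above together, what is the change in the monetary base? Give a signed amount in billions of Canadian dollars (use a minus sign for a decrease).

-$45 billion

Bank of Canada balance sheet:
  Assets:      Securities −$45B
  Liabilities: Bank reserves −$45B
Commercial banking system:
  Assets:      Reserves at CB −$45B
  Liabilities: Checkable deposits −$45B
Monetary base = currency + reserves: 0 + (−$45B) = -$45 billion.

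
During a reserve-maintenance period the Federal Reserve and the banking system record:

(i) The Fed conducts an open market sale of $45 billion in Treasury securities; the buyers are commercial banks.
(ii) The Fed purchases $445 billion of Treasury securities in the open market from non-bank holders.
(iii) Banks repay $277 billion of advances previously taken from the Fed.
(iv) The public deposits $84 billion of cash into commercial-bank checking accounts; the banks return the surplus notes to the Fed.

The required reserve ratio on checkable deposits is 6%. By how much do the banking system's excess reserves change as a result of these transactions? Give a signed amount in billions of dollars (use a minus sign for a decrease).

+$175.26 billion

OMO sale (to banks) $45 billion: reserves −$45B, deposits 0.
Asset purchase (from non-banks) $445 billion: reserves +$445B, deposits +$445B.
Discount-window repayment $277 billion: reserves −$277B, deposits 0.
Currency deposit $84 billion: reserves +$84B, deposits +$84B.
Totals: Δreserves = +$207B, Δdeposits = +$529B.
Δrequired reserves = 6% × +$529B = +$31.74B.
Δexcess reserves = Δreserves − Δrequired = +$207B − (+$31.74B) = +$175.26 billion.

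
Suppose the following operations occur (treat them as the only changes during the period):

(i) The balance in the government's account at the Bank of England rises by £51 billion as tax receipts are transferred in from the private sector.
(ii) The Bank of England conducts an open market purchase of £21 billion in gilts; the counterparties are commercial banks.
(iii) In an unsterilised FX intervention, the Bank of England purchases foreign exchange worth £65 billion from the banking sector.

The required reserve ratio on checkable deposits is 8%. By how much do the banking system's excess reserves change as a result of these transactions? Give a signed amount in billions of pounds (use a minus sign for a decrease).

Government account inflow £51 billion: reserves −£51B, deposits −£51B.
OMO purchase (from banks) £21 billion: reserves +£21B, deposits 0.
FX purchase £65 billion: reserves +£65B, deposits 0.
Totals: Δreserves = +£35B, Δdeposits = −£51B.
Δrequired reserves = 8% × −£51B = −£4.08B.
Δexcess reserves = Δreserves − Δrequired = +£35B − (−£4.08B) = +£39.08 billion.

+£39.08 billion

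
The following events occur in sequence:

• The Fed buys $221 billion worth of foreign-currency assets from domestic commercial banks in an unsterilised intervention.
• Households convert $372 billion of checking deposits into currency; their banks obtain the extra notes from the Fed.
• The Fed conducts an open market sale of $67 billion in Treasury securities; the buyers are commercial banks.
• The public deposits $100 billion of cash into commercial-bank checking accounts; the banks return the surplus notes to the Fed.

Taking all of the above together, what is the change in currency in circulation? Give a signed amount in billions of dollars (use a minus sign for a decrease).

+$272 billion

Fed balance sheet:
  Assets:      Securities −$67B, Foreign assets +$221B
  Liabilities: Bank reserves −$118B, Currency in circulation +$272B
Commercial banking system:
  Assets:      Reserves at CB −$118B, Securities +$67B, Foreign assets −$221B
  Liabilities: Checkable deposits −$272B
So the change in currency in circulation is +$272 billion.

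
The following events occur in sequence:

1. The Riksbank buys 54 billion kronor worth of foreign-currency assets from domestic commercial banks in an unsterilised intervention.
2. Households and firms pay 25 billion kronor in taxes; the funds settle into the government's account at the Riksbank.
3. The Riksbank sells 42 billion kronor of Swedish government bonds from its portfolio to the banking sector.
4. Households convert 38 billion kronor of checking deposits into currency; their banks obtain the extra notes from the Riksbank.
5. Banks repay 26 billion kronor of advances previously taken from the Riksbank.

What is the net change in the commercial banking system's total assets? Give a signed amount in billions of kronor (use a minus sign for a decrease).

FX purchase 54 billion kronor: just an asset swap on bank balance sheets → 0.
Government account inflow 25 billion kronor: bank balance sheets shrink → −25B.
OMO sale (to banks) 42 billion kronor: just an asset swap on bank balance sheets → 0.
Currency withdrawal 38 billion kronor: bank balance sheets shrink → −38B.
Discount-window repayment 26 billion kronor: bank balance sheets shrink → −26B.
Net: 0 − 25 + 0 − 38 − 26 = -89 billion.

-89 billion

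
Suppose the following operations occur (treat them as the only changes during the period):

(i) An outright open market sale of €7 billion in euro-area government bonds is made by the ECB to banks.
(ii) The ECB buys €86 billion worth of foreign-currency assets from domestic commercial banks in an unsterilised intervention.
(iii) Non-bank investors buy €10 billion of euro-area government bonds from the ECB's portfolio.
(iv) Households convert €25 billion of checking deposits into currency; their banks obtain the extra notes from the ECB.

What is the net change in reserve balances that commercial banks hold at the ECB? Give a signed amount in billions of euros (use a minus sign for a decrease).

+€44 billion

OMO sale (to banks) €7 billion: the buying banks pay out of their reserve balances → −€7B.
FX purchase €86 billion: the ECB pays by crediting reserve accounts → +€86B.
Asset sale (to non-banks) €10 billion: the non-bank buyers' banks settle from reserves → −€10B.
Currency withdrawal €25 billion: banks swap reserves for currency → −€25B.
Net: −7 + 86 − 10 − 25 = +€44 billion.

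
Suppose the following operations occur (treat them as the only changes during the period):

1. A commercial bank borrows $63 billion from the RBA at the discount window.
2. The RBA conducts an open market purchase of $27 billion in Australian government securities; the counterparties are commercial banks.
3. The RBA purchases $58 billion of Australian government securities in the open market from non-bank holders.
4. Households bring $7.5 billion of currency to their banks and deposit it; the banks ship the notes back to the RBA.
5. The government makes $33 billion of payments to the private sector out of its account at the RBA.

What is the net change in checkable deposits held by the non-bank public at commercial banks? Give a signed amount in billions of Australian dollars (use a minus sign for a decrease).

+$98.5 billion

Discount-window loan $63 billion: the counterparty is a bank, so public deposits are unchanged → 0.
OMO purchase (from banks) $27 billion: the counterparty is a bank, so public deposits are unchanged → 0.
Asset purchase (from non-banks) $58 billion: non-bank counterparties' bank balances rise → +$58B.
Currency deposit $7.5 billion: non-bank counterparties' bank balances rise → +$7.5B.
Government spending $33 billion: non-bank counterparties' bank balances rise → +$33B.
Net: 0 + 0 + 58 + 7.5 + 33 = +$98.5 billion.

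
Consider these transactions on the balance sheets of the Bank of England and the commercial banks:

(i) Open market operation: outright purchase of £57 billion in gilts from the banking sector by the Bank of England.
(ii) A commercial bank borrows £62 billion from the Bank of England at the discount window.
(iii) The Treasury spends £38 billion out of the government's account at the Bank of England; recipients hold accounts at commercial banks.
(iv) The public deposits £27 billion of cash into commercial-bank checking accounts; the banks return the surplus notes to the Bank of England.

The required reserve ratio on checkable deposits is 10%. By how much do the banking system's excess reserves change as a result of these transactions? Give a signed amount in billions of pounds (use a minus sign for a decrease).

OMO purchase (from banks) £57 billion: reserves +£57B, deposits 0.
Discount-window loan £62 billion: reserves +£62B, deposits 0.
Government spending £38 billion: reserves +£38B, deposits +£38B.
Currency deposit £27 billion: reserves +£27B, deposits +£27B.
Totals: Δreserves = +£184B, Δdeposits = +£65B.
Δrequired reserves = 10% × +£65B = +£6.5B.
Δexcess reserves = Δreserves − Δrequired = +£184B − (+£6.5B) = +£177.5 billion.

+£177.5 billion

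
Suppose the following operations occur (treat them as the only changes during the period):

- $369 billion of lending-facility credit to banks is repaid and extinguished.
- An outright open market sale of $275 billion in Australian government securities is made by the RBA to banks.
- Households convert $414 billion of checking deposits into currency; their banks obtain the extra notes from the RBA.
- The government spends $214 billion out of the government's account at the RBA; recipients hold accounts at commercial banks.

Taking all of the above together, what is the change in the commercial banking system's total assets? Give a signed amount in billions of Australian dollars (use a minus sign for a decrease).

-$569 billion

Discount-window repayment $369 billion: bank balance sheets shrink → −$369B.
OMO sale (to banks) $275 billion: just an asset swap on bank balance sheets → 0.
Currency withdrawal $414 billion: bank balance sheets shrink → −$414B.
Government spending $214 billion: bank balance sheets expand → +$214B.
Net: −369 + 0 − 414 + 214 = -$569 billion.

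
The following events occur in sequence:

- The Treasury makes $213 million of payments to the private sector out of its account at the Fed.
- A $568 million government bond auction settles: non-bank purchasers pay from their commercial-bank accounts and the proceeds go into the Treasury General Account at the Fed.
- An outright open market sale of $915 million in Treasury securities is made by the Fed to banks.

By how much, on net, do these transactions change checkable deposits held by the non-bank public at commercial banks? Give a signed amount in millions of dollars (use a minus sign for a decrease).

-$355 million

Government spending $213 million: non-bank counterparties' bank balances rise → +$213M.
Government account inflow $568 million: non-bank counterparties' bank balances fall → −$568M.
OMO sale (to banks) $915 million: the counterparty is a bank, so public deposits are unchanged → 0.
Net: 213 − 568 + 0 = -$355 million.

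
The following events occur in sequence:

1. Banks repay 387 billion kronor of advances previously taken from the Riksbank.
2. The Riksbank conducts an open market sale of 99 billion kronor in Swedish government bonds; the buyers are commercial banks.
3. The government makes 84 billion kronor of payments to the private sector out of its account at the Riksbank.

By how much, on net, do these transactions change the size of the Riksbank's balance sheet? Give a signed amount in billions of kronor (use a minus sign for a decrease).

Riksbank balance sheet:
  Assets:      Securities −99B, Loans to banks −387B
  Liabilities: Bank reserves −402B, Government deposits −84B
Change in total Riksbank assets = -486 billion.

-486 billion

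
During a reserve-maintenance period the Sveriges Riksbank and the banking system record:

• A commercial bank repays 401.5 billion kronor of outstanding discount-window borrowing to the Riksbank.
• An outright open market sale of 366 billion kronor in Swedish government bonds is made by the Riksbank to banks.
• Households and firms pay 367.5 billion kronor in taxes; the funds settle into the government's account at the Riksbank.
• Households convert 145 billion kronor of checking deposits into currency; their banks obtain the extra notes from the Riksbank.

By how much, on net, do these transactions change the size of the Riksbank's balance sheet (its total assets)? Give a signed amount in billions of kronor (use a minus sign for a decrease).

-767.5 billion

Discount-window repayment 401.5 billion kronor: a Riksbank asset is shed → −401.5B.
OMO sale (to banks) 366 billion kronor: a Riksbank asset is shed → −366B.
Government account inflow 367.5 billion kronor: only the composition of liabilities changes → 0.
Currency withdrawal 145 billion kronor: only the composition of liabilities changes → 0.
Net: −401.5 − 366 + 0 + 0 = -767.5 billion.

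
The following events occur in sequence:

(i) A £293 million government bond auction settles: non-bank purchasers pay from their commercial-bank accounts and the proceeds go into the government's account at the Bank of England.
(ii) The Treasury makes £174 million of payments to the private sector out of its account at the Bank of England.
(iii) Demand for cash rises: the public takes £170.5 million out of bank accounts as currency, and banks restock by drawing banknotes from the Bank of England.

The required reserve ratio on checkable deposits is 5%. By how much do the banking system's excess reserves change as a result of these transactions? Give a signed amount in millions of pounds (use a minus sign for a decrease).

Government account inflow £293 million: reserves −£293M, deposits −£293M.
Government spending £174 million: reserves +£174M, deposits +£174M.
Currency withdrawal £170.5 million: reserves −£170.5M, deposits −£170.5M.
Totals: Δreserves = −£289.5M, Δdeposits = −£289.5M.
Δrequired reserves = 5% × −£289.5M = −£14.475M.
Δexcess reserves = Δreserves − Δrequired = −£289.5M − (−£14.475M) = -£275.025 million.

-£275.025 million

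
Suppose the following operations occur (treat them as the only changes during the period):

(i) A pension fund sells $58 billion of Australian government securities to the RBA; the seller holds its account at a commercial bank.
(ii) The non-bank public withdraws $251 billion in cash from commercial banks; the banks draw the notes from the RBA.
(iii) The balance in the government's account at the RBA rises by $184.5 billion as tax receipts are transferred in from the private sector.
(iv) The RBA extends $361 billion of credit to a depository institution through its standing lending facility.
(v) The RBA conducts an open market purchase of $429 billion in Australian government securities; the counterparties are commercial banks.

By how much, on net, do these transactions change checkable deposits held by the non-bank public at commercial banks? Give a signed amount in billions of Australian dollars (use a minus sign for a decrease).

Asset purchase (from non-banks) $58 billion: non-bank counterparties' bank balances rise → +$58B.
Currency withdrawal $251 billion: non-bank counterparties' bank balances fall → −$251B.
Government account inflow $184.5 billion: non-bank counterparties' bank balances fall → −$184.5B.
Discount-window loan $361 billion: the counterparty is a bank, so public deposits are unchanged → 0.
OMO purchase (from banks) $429 billion: the counterparty is a bank, so public deposits are unchanged → 0.
Net: 58 − 251 − 184.5 + 0 + 0 = -$377.5 billion.

-$377.5 billion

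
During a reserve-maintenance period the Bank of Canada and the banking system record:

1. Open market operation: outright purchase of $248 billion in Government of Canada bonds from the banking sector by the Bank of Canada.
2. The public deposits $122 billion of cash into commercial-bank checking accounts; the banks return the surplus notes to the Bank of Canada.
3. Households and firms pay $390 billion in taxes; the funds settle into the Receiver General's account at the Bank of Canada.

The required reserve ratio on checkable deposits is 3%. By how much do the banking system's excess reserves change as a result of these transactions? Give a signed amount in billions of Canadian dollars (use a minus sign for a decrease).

OMO purchase (from banks) $248 billion: reserves +$248B, deposits 0.
Currency deposit $122 billion: reserves +$122B, deposits +$122B.
Government account inflow $390 billion: reserves −$390B, deposits −$390B.
Totals: Δreserves = −$20B, Δdeposits = −$268B.
Δrequired reserves = 3% × −$268B = −$8.04B.
Δexcess reserves = Δreserves − Δrequired = −$20B − (−$8.04B) = -$11.96 billion.

-$11.96 billion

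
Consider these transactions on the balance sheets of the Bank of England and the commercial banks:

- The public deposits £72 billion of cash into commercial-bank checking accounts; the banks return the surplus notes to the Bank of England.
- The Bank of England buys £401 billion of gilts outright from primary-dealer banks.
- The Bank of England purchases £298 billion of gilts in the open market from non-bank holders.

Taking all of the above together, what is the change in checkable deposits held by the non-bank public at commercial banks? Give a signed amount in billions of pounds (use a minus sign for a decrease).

+£370 billion

Bank of England balance sheet:
  Assets:      Securities +£699B
  Liabilities: Bank reserves +£771B, Currency in circulation −£72B
Commercial banking system:
  Assets:      Reserves at CB +£771B, Securities −£401B
  Liabilities: Checkable deposits +£370B
So the change in checkable deposits held by the non-bank public at commercial banks is +£370 billion.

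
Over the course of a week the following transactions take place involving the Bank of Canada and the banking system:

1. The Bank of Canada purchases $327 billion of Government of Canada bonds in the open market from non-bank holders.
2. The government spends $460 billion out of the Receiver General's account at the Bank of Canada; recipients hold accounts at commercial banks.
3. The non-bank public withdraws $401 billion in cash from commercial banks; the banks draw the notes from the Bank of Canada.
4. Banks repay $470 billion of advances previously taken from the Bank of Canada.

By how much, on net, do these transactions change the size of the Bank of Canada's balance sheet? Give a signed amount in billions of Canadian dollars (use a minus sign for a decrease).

Bank of Canada balance sheet:
  Assets:      Securities +$327B, Loans to banks −$470B
  Liabilities: Bank reserves −$84B, Currency in circulation +$401B, Government deposits −$460B
Commercial banking system:
  Assets:      Reserves at CB −$84B
  Liabilities: Checkable deposits +$386B, Borrowings from CB −$470B
Change in total Bank of Canada assets = -$143 billion.

-$143 billion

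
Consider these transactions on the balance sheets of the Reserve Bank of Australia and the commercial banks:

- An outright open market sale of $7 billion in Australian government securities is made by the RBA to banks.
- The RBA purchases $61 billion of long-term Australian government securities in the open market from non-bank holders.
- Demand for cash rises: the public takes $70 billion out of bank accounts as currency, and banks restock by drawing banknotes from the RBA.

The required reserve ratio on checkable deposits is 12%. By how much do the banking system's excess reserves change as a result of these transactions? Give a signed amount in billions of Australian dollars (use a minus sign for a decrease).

-$14.92 billion

OMO sale (to banks) $7 billion: reserves −$7B, deposits 0.
Asset purchase (from non-banks) $61 billion: reserves +$61B, deposits +$61B.
Currency withdrawal $70 billion: reserves −$70B, deposits −$70B.
Totals: Δreserves = −$16B, Δdeposits = −$9B.
Δrequired reserves = 12% × −$9B = −$1.08B.
Δexcess reserves = Δreserves − Δrequired = −$16B − (−$1.08B) = -$14.92 billion.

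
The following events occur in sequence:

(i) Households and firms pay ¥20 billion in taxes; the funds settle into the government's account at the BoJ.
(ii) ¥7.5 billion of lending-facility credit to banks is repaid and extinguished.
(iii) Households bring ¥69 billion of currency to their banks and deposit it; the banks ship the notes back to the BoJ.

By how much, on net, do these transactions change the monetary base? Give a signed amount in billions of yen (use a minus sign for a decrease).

Government account inflow ¥20 billion: reserves shift to a non-base liability → −¥20B.
Discount-window repayment ¥7.5 billion: BoJ balance sheet contracts → −¥7.5B.
Currency deposit ¥69 billion: just a shift between currency and reserves — both are base money → 0.
Net: −20 − 7.5 + 0 = -¥27.5 billion.

-¥27.5 billion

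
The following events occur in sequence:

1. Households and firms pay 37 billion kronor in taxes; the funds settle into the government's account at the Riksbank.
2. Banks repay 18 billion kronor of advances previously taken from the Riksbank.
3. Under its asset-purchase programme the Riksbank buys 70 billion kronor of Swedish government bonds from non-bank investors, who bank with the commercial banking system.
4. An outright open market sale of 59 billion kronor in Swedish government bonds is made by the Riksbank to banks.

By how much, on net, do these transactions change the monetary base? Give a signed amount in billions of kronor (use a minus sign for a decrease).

Riksbank balance sheet:
  Assets:      Securities +11B, Loans to banks −18B
  Liabilities: Bank reserves −44B, Government deposits +37B
Monetary base = currency + reserves: 0 + (−44B) = -44 billion.

-44 billion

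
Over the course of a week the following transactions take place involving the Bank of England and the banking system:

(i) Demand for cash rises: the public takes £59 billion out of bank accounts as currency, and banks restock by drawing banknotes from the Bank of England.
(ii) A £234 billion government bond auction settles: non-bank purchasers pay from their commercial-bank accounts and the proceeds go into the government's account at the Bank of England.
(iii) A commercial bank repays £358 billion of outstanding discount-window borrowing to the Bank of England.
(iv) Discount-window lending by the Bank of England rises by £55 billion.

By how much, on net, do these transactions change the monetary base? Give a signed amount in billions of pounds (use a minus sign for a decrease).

-£537 billion

Bank of England balance sheet:
  Assets:      Loans to banks −£303B
  Liabilities: Bank reserves −£596B, Currency in circulation +£59B, Government deposits +£234B
Commercial banking system:
  Assets:      Reserves at CB −£596B
  Liabilities: Checkable deposits −£293B, Borrowings from CB −£303B
Monetary base = currency + reserves: +£59B + (−£596B) = -£537 billion.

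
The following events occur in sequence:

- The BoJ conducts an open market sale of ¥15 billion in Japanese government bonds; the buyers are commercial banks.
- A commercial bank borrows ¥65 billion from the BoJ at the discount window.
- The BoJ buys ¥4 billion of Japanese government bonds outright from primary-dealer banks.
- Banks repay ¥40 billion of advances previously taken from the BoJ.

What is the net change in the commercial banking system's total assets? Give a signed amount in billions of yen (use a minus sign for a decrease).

+¥25 billion

OMO sale (to banks) ¥15 billion: just an asset swap on bank balance sheets → 0.
Discount-window loan ¥65 billion: bank balance sheets expand → +¥65B.
OMO purchase (from banks) ¥4 billion: just an asset swap on bank balance sheets → 0.
Discount-window repayment ¥40 billion: bank balance sheets shrink → −¥40B.
Net: 0 + 65 + 0 − 40 = +¥25 billion.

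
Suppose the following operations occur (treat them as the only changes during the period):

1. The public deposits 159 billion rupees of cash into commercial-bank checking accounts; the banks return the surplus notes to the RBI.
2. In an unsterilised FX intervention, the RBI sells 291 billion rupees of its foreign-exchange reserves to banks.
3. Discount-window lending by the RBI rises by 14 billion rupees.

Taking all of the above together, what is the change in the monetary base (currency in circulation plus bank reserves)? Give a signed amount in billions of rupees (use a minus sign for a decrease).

-277 billion

Currency deposit 159 billion rupees: just a shift between currency and reserves — both are base money → 0.
FX sale 291 billion rupees: RBI balance sheet contracts → −291B.
Discount-window loan 14 billion rupees: RBI balance sheet expands → +14B.
Net: 0 − 291 + 14 = -277 billion.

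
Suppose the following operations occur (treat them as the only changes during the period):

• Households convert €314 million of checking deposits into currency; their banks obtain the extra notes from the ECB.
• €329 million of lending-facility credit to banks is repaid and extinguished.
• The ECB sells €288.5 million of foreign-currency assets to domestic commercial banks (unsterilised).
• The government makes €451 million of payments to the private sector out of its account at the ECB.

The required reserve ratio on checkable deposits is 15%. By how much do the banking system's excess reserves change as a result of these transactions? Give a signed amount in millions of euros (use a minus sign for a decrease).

Currency withdrawal €314 million: reserves −€314M, deposits −€314M.
Discount-window repayment €329 million: reserves −€329M, deposits 0.
FX sale €288.5 million: reserves −€288.5M, deposits 0.
Government spending €451 million: reserves +€451M, deposits +€451M.
Totals: Δreserves = −€480.5M, Δdeposits = +€137M.
Δrequired reserves = 15% × +€137M = +€20.55M.
Δexcess reserves = Δreserves − Δrequired = −€480.5M − (+€20.55M) = -€501.05 million.

-€501.05 million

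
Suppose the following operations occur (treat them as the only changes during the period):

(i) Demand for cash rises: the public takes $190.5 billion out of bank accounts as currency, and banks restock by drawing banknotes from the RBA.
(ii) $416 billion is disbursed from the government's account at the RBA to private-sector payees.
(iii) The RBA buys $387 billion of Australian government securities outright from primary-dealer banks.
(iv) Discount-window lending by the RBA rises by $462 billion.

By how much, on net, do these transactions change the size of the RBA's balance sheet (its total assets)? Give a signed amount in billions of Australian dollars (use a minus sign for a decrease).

+$849 billion

Currency withdrawal $190.5 billion: only the composition of liabilities changes → 0.
Government spending $416 billion: only the composition of liabilities changes → 0.
OMO purchase (from banks) $387 billion: an RBA asset is acquired → +$387B.
Discount-window loan $462 billion: an RBA asset is acquired → +$462B.
Net: 0 + 0 + 387 + 462 = +$849 billion.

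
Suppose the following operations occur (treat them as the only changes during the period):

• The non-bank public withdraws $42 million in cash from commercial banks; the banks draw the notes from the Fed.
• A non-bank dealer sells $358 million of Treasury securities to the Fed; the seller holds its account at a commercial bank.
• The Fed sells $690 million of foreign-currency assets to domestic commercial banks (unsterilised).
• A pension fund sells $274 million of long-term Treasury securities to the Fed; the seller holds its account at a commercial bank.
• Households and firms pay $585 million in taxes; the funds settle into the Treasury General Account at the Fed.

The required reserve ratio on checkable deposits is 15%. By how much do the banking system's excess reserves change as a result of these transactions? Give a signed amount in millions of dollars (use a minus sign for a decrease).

-$685.75 million

Currency withdrawal $42 million: reserves −$42M, deposits −$42M.
Asset purchase (from non-banks) $358 million: reserves +$358M, deposits +$358M.
FX sale $690 million: reserves −$690M, deposits 0.
Asset purchase (from non-banks) $274 million: reserves +$274M, deposits +$274M.
Government account inflow $585 million: reserves −$585M, deposits −$585M.
Totals: Δreserves = −$685M, Δdeposits = +$5M.
Δrequired reserves = 15% × +$5M = +$0.75M.
Δexcess reserves = Δreserves − Δrequired = −$685M − (+$0.75M) = -$685.75 million.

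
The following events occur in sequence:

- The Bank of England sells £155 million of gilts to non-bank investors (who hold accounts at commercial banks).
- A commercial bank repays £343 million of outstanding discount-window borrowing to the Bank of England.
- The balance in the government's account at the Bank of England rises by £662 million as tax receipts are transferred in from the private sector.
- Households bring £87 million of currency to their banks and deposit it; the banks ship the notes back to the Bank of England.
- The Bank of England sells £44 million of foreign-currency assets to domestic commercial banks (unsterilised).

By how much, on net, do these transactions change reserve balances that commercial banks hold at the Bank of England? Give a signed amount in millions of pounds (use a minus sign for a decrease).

Bank of England balance sheet:
  Assets:      Securities −£155M, Loans to banks −£343M, Foreign assets −£44M
  Liabilities: Bank reserves −£1117M, Currency in circulation −£87M, Government deposits +£662M
So the change in reserve balances that commercial banks hold at the Bank of England is -£1117 million.

-£1117 million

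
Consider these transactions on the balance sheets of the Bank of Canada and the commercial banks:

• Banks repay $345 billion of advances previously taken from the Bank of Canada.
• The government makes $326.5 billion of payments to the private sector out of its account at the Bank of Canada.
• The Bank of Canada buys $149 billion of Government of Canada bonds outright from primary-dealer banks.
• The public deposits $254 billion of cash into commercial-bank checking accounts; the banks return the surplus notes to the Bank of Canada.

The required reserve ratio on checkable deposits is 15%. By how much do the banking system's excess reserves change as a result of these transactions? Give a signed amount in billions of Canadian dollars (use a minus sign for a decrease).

+$297.425 billion

Discount-window repayment $345 billion: reserves −$345B, deposits 0.
Government spending $326.5 billion: reserves +$326.5B, deposits +$326.5B.
OMO purchase (from banks) $149 billion: reserves +$149B, deposits 0.
Currency deposit $254 billion: reserves +$254B, deposits +$254B.
Totals: Δreserves = +$384.5B, Δdeposits = +$580.5B.
Δrequired reserves = 15% × +$580.5B = +$87.075B.
Δexcess reserves = Δreserves − Δrequired = +$384.5B − (+$87.075B) = +$297.425 billion.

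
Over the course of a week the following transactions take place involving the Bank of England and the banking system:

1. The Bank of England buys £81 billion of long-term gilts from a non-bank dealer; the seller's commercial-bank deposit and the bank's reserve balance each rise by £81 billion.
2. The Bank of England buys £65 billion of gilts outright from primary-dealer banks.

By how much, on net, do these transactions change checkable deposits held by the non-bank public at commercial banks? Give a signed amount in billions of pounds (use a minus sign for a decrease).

+£81 billion

Asset purchase (from non-banks) £81 billion: non-bank counterparties' bank balances rise → +£81B.
OMO purchase (from banks) £65 billion: the counterparty is a bank, so public deposits are unchanged → 0.
Net: 81 + 0 = +£81 billion.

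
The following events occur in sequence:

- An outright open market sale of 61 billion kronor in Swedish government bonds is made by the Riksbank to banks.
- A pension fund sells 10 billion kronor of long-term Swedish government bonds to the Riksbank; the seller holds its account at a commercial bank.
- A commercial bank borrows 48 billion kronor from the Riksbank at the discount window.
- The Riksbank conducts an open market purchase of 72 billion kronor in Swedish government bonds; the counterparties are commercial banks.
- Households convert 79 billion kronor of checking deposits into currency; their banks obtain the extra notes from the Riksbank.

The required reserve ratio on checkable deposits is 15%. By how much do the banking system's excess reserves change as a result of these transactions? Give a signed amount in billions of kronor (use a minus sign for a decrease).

+0.35 billion

OMO sale (to banks) 61 billion kronor: reserves −61B, deposits 0.
Asset purchase (from non-banks) 10 billion kronor: reserves +10B, deposits +10B.
Discount-window loan 48 billion kronor: reserves +48B, deposits 0.
OMO purchase (from banks) 72 billion kronor: reserves +72B, deposits 0.
Currency withdrawal 79 billion kronor: reserves −79B, deposits −79B.
Totals: Δreserves = −10B, Δdeposits = −69B.
Δrequired reserves = 15% × −69B = −10.35B.
Δexcess reserves = Δreserves − Δrequired = −10B − (−10.35B) = +0.35 billion.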